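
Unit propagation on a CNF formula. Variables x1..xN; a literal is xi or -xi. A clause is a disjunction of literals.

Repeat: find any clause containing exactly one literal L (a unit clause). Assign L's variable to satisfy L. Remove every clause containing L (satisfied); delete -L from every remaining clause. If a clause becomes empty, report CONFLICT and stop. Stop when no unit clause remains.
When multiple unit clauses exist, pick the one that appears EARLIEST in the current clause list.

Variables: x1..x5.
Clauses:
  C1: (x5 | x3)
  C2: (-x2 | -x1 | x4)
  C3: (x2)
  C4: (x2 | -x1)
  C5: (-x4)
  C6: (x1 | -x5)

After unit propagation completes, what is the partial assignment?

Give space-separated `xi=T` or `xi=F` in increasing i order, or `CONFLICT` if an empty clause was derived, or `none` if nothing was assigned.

Answer: x1=F x2=T x3=T x4=F x5=F

Derivation:
unit clause [2] forces x2=T; simplify:
  drop -2 from [-2, -1, 4] -> [-1, 4]
  satisfied 2 clause(s); 4 remain; assigned so far: [2]
unit clause [-4] forces x4=F; simplify:
  drop 4 from [-1, 4] -> [-1]
  satisfied 1 clause(s); 3 remain; assigned so far: [2, 4]
unit clause [-1] forces x1=F; simplify:
  drop 1 from [1, -5] -> [-5]
  satisfied 1 clause(s); 2 remain; assigned so far: [1, 2, 4]
unit clause [-5] forces x5=F; simplify:
  drop 5 from [5, 3] -> [3]
  satisfied 1 clause(s); 1 remain; assigned so far: [1, 2, 4, 5]
unit clause [3] forces x3=T; simplify:
  satisfied 1 clause(s); 0 remain; assigned so far: [1, 2, 3, 4, 5]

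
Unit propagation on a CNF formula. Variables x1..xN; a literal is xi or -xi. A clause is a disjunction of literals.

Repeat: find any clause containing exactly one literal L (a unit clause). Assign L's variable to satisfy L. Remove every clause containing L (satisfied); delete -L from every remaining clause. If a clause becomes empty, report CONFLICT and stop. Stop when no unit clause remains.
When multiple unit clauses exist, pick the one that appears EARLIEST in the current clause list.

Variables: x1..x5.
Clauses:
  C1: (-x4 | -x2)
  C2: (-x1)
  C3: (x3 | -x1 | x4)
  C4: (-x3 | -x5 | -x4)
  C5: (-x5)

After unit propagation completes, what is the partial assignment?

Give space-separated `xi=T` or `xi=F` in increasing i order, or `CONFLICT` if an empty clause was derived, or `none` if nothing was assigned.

Answer: x1=F x5=F

Derivation:
unit clause [-1] forces x1=F; simplify:
  satisfied 2 clause(s); 3 remain; assigned so far: [1]
unit clause [-5] forces x5=F; simplify:
  satisfied 2 clause(s); 1 remain; assigned so far: [1, 5]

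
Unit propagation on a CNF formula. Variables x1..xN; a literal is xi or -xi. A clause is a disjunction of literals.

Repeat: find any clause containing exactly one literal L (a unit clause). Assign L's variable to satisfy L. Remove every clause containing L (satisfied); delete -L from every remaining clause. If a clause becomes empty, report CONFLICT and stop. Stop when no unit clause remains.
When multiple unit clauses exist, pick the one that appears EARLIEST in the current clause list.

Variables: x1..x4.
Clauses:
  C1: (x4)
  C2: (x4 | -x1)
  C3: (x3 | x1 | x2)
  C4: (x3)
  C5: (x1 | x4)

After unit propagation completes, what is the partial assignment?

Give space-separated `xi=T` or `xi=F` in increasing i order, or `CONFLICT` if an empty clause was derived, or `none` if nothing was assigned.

Answer: x3=T x4=T

Derivation:
unit clause [4] forces x4=T; simplify:
  satisfied 3 clause(s); 2 remain; assigned so far: [4]
unit clause [3] forces x3=T; simplify:
  satisfied 2 clause(s); 0 remain; assigned so far: [3, 4]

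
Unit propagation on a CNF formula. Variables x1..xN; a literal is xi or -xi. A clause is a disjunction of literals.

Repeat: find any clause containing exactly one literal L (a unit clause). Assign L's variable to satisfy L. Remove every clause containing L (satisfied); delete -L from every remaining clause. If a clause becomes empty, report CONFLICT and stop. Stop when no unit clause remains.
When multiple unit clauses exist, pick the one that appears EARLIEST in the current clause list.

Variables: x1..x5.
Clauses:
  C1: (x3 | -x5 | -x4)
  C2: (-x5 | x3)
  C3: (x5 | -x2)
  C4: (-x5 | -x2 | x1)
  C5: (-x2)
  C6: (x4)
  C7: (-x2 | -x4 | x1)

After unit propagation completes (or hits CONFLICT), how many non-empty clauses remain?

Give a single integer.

Answer: 2

Derivation:
unit clause [-2] forces x2=F; simplify:
  satisfied 4 clause(s); 3 remain; assigned so far: [2]
unit clause [4] forces x4=T; simplify:
  drop -4 from [3, -5, -4] -> [3, -5]
  satisfied 1 clause(s); 2 remain; assigned so far: [2, 4]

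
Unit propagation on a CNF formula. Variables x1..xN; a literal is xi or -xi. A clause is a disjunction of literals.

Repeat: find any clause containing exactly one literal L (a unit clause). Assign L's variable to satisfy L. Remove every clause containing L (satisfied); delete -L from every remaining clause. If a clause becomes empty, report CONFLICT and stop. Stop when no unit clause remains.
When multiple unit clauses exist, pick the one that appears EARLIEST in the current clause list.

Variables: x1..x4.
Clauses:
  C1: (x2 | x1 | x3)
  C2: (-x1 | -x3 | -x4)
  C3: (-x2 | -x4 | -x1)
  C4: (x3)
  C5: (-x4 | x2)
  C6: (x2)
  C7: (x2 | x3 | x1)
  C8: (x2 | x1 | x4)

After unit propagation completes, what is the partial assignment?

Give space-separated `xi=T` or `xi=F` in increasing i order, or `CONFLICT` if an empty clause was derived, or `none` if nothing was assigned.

Answer: x2=T x3=T

Derivation:
unit clause [3] forces x3=T; simplify:
  drop -3 from [-1, -3, -4] -> [-1, -4]
  satisfied 3 clause(s); 5 remain; assigned so far: [3]
unit clause [2] forces x2=T; simplify:
  drop -2 from [-2, -4, -1] -> [-4, -1]
  satisfied 3 clause(s); 2 remain; assigned so far: [2, 3]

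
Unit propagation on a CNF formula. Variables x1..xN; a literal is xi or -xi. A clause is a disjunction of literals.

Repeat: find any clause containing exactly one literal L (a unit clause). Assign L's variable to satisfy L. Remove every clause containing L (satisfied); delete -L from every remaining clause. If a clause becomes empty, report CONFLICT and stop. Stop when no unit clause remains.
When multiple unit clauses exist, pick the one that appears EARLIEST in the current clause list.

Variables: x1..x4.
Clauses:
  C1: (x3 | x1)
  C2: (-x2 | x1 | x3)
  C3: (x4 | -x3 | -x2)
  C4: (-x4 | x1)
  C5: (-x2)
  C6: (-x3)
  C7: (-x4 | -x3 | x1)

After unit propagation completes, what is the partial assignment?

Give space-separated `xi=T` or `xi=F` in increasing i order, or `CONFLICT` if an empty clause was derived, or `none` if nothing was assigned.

unit clause [-2] forces x2=F; simplify:
  satisfied 3 clause(s); 4 remain; assigned so far: [2]
unit clause [-3] forces x3=F; simplify:
  drop 3 from [3, 1] -> [1]
  satisfied 2 clause(s); 2 remain; assigned so far: [2, 3]
unit clause [1] forces x1=T; simplify:
  satisfied 2 clause(s); 0 remain; assigned so far: [1, 2, 3]

Answer: x1=T x2=F x3=F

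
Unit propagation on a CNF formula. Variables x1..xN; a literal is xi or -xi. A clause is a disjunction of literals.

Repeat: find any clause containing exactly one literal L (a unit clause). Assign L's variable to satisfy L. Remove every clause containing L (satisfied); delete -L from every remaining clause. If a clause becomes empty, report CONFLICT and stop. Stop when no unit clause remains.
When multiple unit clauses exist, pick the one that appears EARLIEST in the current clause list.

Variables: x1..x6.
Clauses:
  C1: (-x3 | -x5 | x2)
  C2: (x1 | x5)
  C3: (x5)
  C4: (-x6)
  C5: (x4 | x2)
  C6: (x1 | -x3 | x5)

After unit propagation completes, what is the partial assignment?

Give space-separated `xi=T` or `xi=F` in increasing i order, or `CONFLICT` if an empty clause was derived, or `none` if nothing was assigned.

unit clause [5] forces x5=T; simplify:
  drop -5 from [-3, -5, 2] -> [-3, 2]
  satisfied 3 clause(s); 3 remain; assigned so far: [5]
unit clause [-6] forces x6=F; simplify:
  satisfied 1 clause(s); 2 remain; assigned so far: [5, 6]

Answer: x5=T x6=F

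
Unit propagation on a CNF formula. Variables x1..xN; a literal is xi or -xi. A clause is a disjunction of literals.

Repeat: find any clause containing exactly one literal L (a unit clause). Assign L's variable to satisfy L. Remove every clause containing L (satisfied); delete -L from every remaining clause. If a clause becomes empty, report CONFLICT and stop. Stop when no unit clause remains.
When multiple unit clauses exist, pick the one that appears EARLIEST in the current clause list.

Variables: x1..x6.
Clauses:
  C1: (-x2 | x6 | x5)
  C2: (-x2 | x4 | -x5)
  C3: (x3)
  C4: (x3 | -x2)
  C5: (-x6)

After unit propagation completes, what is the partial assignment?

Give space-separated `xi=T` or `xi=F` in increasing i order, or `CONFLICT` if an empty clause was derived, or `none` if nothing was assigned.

unit clause [3] forces x3=T; simplify:
  satisfied 2 clause(s); 3 remain; assigned so far: [3]
unit clause [-6] forces x6=F; simplify:
  drop 6 from [-2, 6, 5] -> [-2, 5]
  satisfied 1 clause(s); 2 remain; assigned so far: [3, 6]

Answer: x3=T x6=F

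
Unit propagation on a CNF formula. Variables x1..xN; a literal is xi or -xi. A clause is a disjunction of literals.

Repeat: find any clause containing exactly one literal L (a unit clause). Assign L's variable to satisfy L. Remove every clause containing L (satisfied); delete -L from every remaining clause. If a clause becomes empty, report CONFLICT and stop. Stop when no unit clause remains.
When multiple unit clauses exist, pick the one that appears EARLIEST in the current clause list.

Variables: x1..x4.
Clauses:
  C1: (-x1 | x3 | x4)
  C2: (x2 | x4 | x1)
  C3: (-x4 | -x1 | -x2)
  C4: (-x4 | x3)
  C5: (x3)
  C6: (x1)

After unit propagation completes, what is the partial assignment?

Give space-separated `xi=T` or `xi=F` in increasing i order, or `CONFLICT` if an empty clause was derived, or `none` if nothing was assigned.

Answer: x1=T x3=T

Derivation:
unit clause [3] forces x3=T; simplify:
  satisfied 3 clause(s); 3 remain; assigned so far: [3]
unit clause [1] forces x1=T; simplify:
  drop -1 from [-4, -1, -2] -> [-4, -2]
  satisfied 2 clause(s); 1 remain; assigned so far: [1, 3]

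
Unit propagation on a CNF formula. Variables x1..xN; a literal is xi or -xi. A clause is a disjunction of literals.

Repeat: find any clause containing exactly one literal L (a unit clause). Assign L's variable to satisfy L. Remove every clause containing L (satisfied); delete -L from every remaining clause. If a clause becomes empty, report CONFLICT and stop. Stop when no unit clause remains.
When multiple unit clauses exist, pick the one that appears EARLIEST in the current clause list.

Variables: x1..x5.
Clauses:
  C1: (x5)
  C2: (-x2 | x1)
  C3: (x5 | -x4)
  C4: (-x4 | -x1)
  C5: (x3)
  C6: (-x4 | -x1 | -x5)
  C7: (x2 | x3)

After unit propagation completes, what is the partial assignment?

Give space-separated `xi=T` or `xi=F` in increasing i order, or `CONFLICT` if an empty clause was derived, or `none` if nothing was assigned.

Answer: x3=T x5=T

Derivation:
unit clause [5] forces x5=T; simplify:
  drop -5 from [-4, -1, -5] -> [-4, -1]
  satisfied 2 clause(s); 5 remain; assigned so far: [5]
unit clause [3] forces x3=T; simplify:
  satisfied 2 clause(s); 3 remain; assigned so far: [3, 5]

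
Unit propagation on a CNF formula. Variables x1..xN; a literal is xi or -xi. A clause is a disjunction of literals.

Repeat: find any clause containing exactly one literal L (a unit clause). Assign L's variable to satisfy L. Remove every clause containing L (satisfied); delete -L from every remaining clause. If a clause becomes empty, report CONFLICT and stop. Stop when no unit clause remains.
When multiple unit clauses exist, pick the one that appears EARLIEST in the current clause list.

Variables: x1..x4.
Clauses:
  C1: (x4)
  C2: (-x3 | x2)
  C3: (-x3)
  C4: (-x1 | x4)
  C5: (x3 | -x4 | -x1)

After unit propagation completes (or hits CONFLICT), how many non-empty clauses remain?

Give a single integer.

Answer: 0

Derivation:
unit clause [4] forces x4=T; simplify:
  drop -4 from [3, -4, -1] -> [3, -1]
  satisfied 2 clause(s); 3 remain; assigned so far: [4]
unit clause [-3] forces x3=F; simplify:
  drop 3 from [3, -1] -> [-1]
  satisfied 2 clause(s); 1 remain; assigned so far: [3, 4]
unit clause [-1] forces x1=F; simplify:
  satisfied 1 clause(s); 0 remain; assigned so far: [1, 3, 4]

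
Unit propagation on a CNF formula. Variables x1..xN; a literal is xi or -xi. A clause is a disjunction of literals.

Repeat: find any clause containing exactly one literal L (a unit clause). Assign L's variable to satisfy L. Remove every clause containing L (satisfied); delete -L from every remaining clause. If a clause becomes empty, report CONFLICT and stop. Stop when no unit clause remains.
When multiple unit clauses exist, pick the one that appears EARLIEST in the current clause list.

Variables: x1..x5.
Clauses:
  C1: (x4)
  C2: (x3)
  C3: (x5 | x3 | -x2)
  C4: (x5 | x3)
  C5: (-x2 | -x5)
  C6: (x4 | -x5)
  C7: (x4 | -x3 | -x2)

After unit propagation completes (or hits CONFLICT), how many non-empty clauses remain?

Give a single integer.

Answer: 1

Derivation:
unit clause [4] forces x4=T; simplify:
  satisfied 3 clause(s); 4 remain; assigned so far: [4]
unit clause [3] forces x3=T; simplify:
  satisfied 3 clause(s); 1 remain; assigned so far: [3, 4]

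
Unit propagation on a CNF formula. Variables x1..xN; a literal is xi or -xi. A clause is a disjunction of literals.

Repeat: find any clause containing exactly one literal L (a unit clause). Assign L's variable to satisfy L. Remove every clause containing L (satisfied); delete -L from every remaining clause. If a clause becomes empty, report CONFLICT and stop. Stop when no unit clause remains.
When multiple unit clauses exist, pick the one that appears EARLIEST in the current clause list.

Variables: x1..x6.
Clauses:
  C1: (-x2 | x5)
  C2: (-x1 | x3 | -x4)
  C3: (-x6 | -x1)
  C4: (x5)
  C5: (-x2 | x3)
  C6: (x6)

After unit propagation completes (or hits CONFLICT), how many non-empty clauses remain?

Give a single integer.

Answer: 1

Derivation:
unit clause [5] forces x5=T; simplify:
  satisfied 2 clause(s); 4 remain; assigned so far: [5]
unit clause [6] forces x6=T; simplify:
  drop -6 from [-6, -1] -> [-1]
  satisfied 1 clause(s); 3 remain; assigned so far: [5, 6]
unit clause [-1] forces x1=F; simplify:
  satisfied 2 clause(s); 1 remain; assigned so far: [1, 5, 6]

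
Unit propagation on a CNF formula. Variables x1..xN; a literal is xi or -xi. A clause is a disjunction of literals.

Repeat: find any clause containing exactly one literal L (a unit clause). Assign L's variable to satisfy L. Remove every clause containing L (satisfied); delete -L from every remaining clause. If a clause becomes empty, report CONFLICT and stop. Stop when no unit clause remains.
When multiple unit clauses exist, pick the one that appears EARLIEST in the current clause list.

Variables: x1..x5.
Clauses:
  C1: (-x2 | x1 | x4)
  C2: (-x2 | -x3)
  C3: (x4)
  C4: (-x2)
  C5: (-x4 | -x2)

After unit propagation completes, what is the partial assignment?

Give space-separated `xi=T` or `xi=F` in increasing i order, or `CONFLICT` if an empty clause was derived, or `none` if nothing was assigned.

Answer: x2=F x4=T

Derivation:
unit clause [4] forces x4=T; simplify:
  drop -4 from [-4, -2] -> [-2]
  satisfied 2 clause(s); 3 remain; assigned so far: [4]
unit clause [-2] forces x2=F; simplify:
  satisfied 3 clause(s); 0 remain; assigned so far: [2, 4]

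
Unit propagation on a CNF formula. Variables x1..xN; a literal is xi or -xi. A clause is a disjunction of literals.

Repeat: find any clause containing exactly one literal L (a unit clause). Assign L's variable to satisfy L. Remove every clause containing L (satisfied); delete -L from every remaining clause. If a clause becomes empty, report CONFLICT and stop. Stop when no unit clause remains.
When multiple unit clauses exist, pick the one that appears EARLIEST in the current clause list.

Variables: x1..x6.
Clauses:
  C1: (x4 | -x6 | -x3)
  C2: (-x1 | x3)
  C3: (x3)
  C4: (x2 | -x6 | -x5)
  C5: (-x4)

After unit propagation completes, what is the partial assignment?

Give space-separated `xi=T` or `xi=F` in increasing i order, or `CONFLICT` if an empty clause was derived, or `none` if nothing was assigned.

unit clause [3] forces x3=T; simplify:
  drop -3 from [4, -6, -3] -> [4, -6]
  satisfied 2 clause(s); 3 remain; assigned so far: [3]
unit clause [-4] forces x4=F; simplify:
  drop 4 from [4, -6] -> [-6]
  satisfied 1 clause(s); 2 remain; assigned so far: [3, 4]
unit clause [-6] forces x6=F; simplify:
  satisfied 2 clause(s); 0 remain; assigned so far: [3, 4, 6]

Answer: x3=T x4=F x6=F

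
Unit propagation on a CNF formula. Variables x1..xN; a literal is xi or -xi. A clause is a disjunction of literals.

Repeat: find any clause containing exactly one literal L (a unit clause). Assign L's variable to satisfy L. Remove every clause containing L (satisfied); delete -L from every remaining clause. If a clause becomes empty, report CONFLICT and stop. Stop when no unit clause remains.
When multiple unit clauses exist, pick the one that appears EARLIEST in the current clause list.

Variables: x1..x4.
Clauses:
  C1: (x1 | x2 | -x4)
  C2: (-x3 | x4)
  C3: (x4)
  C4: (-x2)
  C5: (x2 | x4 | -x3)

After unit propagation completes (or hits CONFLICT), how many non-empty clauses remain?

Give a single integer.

Answer: 0

Derivation:
unit clause [4] forces x4=T; simplify:
  drop -4 from [1, 2, -4] -> [1, 2]
  satisfied 3 clause(s); 2 remain; assigned so far: [4]
unit clause [-2] forces x2=F; simplify:
  drop 2 from [1, 2] -> [1]
  satisfied 1 clause(s); 1 remain; assigned so far: [2, 4]
unit clause [1] forces x1=T; simplify:
  satisfied 1 clause(s); 0 remain; assigned so far: [1, 2, 4]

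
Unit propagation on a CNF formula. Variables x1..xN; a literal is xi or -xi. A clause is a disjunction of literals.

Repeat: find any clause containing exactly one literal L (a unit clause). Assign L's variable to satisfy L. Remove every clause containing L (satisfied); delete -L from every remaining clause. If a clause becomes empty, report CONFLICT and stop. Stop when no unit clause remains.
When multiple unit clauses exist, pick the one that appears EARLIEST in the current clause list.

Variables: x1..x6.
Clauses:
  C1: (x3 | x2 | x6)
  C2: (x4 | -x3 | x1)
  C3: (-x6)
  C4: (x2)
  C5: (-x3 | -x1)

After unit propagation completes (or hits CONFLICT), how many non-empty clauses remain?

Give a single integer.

unit clause [-6] forces x6=F; simplify:
  drop 6 from [3, 2, 6] -> [3, 2]
  satisfied 1 clause(s); 4 remain; assigned so far: [6]
unit clause [2] forces x2=T; simplify:
  satisfied 2 clause(s); 2 remain; assigned so far: [2, 6]

Answer: 2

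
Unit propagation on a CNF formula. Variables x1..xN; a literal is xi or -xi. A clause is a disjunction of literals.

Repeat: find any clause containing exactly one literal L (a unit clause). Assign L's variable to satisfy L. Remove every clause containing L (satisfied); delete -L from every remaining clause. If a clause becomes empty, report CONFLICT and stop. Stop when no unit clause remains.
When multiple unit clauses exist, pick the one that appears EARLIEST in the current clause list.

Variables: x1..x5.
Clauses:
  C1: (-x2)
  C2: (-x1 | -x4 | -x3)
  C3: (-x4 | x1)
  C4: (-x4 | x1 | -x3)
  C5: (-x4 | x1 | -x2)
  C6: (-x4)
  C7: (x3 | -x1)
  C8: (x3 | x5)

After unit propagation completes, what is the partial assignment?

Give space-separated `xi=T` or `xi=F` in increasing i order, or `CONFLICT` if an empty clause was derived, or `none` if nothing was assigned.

Answer: x2=F x4=F

Derivation:
unit clause [-2] forces x2=F; simplify:
  satisfied 2 clause(s); 6 remain; assigned so far: [2]
unit clause [-4] forces x4=F; simplify:
  satisfied 4 clause(s); 2 remain; assigned so far: [2, 4]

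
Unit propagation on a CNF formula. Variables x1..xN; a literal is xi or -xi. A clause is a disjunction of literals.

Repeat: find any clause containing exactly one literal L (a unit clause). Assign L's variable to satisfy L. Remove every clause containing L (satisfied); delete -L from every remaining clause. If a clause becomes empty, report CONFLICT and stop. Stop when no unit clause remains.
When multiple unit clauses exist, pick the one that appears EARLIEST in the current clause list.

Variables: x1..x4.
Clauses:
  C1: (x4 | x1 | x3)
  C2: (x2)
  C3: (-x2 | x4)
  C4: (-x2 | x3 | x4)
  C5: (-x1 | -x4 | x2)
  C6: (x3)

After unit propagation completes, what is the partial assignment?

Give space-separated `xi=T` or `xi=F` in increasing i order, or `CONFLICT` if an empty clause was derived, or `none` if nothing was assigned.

Answer: x2=T x3=T x4=T

Derivation:
unit clause [2] forces x2=T; simplify:
  drop -2 from [-2, 4] -> [4]
  drop -2 from [-2, 3, 4] -> [3, 4]
  satisfied 2 clause(s); 4 remain; assigned so far: [2]
unit clause [4] forces x4=T; simplify:
  satisfied 3 clause(s); 1 remain; assigned so far: [2, 4]
unit clause [3] forces x3=T; simplify:
  satisfied 1 clause(s); 0 remain; assigned so far: [2, 3, 4]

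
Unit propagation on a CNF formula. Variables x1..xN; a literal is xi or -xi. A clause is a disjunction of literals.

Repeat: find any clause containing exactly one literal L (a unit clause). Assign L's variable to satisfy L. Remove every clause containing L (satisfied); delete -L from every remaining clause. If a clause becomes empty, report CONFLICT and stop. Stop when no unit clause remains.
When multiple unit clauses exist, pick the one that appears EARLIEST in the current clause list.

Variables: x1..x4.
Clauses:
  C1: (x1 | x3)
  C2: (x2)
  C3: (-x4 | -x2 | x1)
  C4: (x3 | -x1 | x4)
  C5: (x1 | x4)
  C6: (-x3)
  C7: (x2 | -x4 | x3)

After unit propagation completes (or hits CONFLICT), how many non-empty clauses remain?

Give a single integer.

Answer: 0

Derivation:
unit clause [2] forces x2=T; simplify:
  drop -2 from [-4, -2, 1] -> [-4, 1]
  satisfied 2 clause(s); 5 remain; assigned so far: [2]
unit clause [-3] forces x3=F; simplify:
  drop 3 from [1, 3] -> [1]
  drop 3 from [3, -1, 4] -> [-1, 4]
  satisfied 1 clause(s); 4 remain; assigned so far: [2, 3]
unit clause [1] forces x1=T; simplify:
  drop -1 from [-1, 4] -> [4]
  satisfied 3 clause(s); 1 remain; assigned so far: [1, 2, 3]
unit clause [4] forces x4=T; simplify:
  satisfied 1 clause(s); 0 remain; assigned so far: [1, 2, 3, 4]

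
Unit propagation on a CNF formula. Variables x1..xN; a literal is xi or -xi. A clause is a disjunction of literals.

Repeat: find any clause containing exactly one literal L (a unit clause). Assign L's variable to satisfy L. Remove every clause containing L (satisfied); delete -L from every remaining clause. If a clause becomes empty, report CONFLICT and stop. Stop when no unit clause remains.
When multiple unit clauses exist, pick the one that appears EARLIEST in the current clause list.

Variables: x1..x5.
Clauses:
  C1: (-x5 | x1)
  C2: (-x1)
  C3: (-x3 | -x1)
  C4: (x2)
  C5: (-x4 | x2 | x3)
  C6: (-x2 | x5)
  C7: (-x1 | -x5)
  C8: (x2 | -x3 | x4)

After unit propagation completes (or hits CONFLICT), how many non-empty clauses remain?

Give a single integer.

unit clause [-1] forces x1=F; simplify:
  drop 1 from [-5, 1] -> [-5]
  satisfied 3 clause(s); 5 remain; assigned so far: [1]
unit clause [-5] forces x5=F; simplify:
  drop 5 from [-2, 5] -> [-2]
  satisfied 1 clause(s); 4 remain; assigned so far: [1, 5]
unit clause [2] forces x2=T; simplify:
  drop -2 from [-2] -> [] (empty!)
  satisfied 3 clause(s); 1 remain; assigned so far: [1, 2, 5]
CONFLICT (empty clause)

Answer: 0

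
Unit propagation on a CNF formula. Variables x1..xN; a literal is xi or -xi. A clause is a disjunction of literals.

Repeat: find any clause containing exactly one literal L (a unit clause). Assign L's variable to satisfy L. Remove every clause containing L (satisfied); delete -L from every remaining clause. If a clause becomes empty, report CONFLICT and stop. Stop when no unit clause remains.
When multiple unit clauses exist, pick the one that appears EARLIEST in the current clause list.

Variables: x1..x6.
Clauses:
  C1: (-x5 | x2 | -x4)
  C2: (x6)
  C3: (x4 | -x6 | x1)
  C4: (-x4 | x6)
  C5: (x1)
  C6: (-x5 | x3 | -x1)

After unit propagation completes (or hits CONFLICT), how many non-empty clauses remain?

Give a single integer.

Answer: 2

Derivation:
unit clause [6] forces x6=T; simplify:
  drop -6 from [4, -6, 1] -> [4, 1]
  satisfied 2 clause(s); 4 remain; assigned so far: [6]
unit clause [1] forces x1=T; simplify:
  drop -1 from [-5, 3, -1] -> [-5, 3]
  satisfied 2 clause(s); 2 remain; assigned so far: [1, 6]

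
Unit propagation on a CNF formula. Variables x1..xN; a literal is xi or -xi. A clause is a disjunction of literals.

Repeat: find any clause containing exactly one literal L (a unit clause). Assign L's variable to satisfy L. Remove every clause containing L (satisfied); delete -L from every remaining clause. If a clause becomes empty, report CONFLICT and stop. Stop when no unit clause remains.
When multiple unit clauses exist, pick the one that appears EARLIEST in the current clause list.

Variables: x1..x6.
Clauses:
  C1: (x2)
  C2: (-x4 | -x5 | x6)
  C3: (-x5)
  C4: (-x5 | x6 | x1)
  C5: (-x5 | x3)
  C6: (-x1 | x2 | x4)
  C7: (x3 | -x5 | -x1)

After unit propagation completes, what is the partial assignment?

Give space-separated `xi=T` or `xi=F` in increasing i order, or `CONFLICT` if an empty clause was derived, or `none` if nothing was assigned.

unit clause [2] forces x2=T; simplify:
  satisfied 2 clause(s); 5 remain; assigned so far: [2]
unit clause [-5] forces x5=F; simplify:
  satisfied 5 clause(s); 0 remain; assigned so far: [2, 5]

Answer: x2=T x5=F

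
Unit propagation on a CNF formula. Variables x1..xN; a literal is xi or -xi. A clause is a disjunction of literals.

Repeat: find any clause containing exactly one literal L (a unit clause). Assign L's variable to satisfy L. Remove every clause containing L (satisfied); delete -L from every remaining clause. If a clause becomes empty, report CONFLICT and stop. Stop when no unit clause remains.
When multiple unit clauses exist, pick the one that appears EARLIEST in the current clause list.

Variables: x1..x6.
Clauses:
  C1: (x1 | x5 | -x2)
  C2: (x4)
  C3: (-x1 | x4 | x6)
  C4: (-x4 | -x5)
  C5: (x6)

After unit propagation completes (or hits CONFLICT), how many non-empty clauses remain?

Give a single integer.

Answer: 1

Derivation:
unit clause [4] forces x4=T; simplify:
  drop -4 from [-4, -5] -> [-5]
  satisfied 2 clause(s); 3 remain; assigned so far: [4]
unit clause [-5] forces x5=F; simplify:
  drop 5 from [1, 5, -2] -> [1, -2]
  satisfied 1 clause(s); 2 remain; assigned so far: [4, 5]
unit clause [6] forces x6=T; simplify:
  satisfied 1 clause(s); 1 remain; assigned so far: [4, 5, 6]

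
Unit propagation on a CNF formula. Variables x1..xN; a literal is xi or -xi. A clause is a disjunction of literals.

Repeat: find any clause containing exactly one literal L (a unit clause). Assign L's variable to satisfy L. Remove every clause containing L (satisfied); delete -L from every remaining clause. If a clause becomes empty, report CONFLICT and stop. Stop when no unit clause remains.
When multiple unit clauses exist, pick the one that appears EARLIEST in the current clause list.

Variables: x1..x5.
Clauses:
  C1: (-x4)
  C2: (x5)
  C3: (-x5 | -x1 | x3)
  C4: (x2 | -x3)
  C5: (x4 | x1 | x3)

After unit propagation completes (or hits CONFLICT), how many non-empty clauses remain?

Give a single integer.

unit clause [-4] forces x4=F; simplify:
  drop 4 from [4, 1, 3] -> [1, 3]
  satisfied 1 clause(s); 4 remain; assigned so far: [4]
unit clause [5] forces x5=T; simplify:
  drop -5 from [-5, -1, 3] -> [-1, 3]
  satisfied 1 clause(s); 3 remain; assigned so far: [4, 5]

Answer: 3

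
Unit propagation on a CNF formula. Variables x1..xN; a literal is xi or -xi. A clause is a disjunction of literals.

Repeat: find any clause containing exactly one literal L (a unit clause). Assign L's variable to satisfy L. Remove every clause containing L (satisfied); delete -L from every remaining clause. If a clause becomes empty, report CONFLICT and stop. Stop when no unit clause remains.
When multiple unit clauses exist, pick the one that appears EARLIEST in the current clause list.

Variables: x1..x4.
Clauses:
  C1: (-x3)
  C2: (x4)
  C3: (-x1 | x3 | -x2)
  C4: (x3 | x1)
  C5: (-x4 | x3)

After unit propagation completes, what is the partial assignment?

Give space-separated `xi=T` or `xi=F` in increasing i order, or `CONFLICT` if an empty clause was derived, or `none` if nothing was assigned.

unit clause [-3] forces x3=F; simplify:
  drop 3 from [-1, 3, -2] -> [-1, -2]
  drop 3 from [3, 1] -> [1]
  drop 3 from [-4, 3] -> [-4]
  satisfied 1 clause(s); 4 remain; assigned so far: [3]
unit clause [4] forces x4=T; simplify:
  drop -4 from [-4] -> [] (empty!)
  satisfied 1 clause(s); 3 remain; assigned so far: [3, 4]
CONFLICT (empty clause)

Answer: CONFLICT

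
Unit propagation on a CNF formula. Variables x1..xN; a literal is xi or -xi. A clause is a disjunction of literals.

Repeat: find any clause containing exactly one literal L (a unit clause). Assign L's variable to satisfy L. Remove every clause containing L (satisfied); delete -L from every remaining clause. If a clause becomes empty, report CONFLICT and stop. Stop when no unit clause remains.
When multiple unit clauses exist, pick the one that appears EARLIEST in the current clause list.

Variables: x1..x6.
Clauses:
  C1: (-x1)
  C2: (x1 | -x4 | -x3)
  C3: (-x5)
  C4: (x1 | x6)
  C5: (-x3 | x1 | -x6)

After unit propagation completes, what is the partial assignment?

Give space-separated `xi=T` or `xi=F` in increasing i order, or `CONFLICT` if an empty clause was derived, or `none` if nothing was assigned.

Answer: x1=F x3=F x5=F x6=T

Derivation:
unit clause [-1] forces x1=F; simplify:
  drop 1 from [1, -4, -3] -> [-4, -3]
  drop 1 from [1, 6] -> [6]
  drop 1 from [-3, 1, -6] -> [-3, -6]
  satisfied 1 clause(s); 4 remain; assigned so far: [1]
unit clause [-5] forces x5=F; simplify:
  satisfied 1 clause(s); 3 remain; assigned so far: [1, 5]
unit clause [6] forces x6=T; simplify:
  drop -6 from [-3, -6] -> [-3]
  satisfied 1 clause(s); 2 remain; assigned so far: [1, 5, 6]
unit clause [-3] forces x3=F; simplify:
  satisfied 2 clause(s); 0 remain; assigned so far: [1, 3, 5, 6]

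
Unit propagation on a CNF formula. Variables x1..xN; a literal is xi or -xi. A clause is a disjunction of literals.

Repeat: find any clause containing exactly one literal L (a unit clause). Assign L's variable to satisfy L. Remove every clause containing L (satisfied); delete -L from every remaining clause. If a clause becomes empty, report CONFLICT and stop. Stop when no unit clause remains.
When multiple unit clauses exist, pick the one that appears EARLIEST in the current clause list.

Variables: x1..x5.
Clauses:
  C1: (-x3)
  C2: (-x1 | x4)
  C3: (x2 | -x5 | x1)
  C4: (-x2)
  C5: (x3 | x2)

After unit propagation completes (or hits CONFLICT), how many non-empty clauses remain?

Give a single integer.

Answer: 2

Derivation:
unit clause [-3] forces x3=F; simplify:
  drop 3 from [3, 2] -> [2]
  satisfied 1 clause(s); 4 remain; assigned so far: [3]
unit clause [-2] forces x2=F; simplify:
  drop 2 from [2, -5, 1] -> [-5, 1]
  drop 2 from [2] -> [] (empty!)
  satisfied 1 clause(s); 3 remain; assigned so far: [2, 3]
CONFLICT (empty clause)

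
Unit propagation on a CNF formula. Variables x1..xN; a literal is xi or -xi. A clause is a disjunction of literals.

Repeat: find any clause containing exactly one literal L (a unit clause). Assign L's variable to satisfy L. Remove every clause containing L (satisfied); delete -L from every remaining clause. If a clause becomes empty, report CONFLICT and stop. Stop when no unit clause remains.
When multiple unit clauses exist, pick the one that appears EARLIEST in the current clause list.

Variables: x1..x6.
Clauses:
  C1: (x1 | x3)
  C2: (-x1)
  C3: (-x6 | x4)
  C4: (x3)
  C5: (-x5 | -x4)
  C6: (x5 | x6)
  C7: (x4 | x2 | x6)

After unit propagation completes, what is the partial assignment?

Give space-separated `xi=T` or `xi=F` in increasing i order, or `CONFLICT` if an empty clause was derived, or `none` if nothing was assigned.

unit clause [-1] forces x1=F; simplify:
  drop 1 from [1, 3] -> [3]
  satisfied 1 clause(s); 6 remain; assigned so far: [1]
unit clause [3] forces x3=T; simplify:
  satisfied 2 clause(s); 4 remain; assigned so far: [1, 3]

Answer: x1=F x3=T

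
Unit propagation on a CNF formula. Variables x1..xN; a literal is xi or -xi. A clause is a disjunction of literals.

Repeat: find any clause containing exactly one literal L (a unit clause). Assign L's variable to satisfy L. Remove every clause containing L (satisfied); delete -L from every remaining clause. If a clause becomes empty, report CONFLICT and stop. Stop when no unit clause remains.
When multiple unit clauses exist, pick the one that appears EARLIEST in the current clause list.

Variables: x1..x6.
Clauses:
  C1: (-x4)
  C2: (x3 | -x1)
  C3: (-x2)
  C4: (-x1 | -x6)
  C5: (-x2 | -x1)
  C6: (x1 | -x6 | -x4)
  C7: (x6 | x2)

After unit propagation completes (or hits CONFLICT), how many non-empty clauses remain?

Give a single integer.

Answer: 0

Derivation:
unit clause [-4] forces x4=F; simplify:
  satisfied 2 clause(s); 5 remain; assigned so far: [4]
unit clause [-2] forces x2=F; simplify:
  drop 2 from [6, 2] -> [6]
  satisfied 2 clause(s); 3 remain; assigned so far: [2, 4]
unit clause [6] forces x6=T; simplify:
  drop -6 from [-1, -6] -> [-1]
  satisfied 1 clause(s); 2 remain; assigned so far: [2, 4, 6]
unit clause [-1] forces x1=F; simplify:
  satisfied 2 clause(s); 0 remain; assigned so far: [1, 2, 4, 6]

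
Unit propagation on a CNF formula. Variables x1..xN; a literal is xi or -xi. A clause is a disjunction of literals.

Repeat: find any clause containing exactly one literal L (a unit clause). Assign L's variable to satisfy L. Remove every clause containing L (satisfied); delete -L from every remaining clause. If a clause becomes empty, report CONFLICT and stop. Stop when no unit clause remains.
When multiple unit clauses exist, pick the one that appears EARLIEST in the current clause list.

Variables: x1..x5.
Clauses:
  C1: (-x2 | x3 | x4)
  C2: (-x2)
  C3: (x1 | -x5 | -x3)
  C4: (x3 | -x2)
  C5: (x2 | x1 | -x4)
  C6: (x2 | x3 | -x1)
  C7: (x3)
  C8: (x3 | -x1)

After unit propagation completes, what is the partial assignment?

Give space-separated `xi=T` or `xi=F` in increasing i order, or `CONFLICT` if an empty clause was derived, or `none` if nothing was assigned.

Answer: x2=F x3=T

Derivation:
unit clause [-2] forces x2=F; simplify:
  drop 2 from [2, 1, -4] -> [1, -4]
  drop 2 from [2, 3, -1] -> [3, -1]
  satisfied 3 clause(s); 5 remain; assigned so far: [2]
unit clause [3] forces x3=T; simplify:
  drop -3 from [1, -5, -3] -> [1, -5]
  satisfied 3 clause(s); 2 remain; assigned so far: [2, 3]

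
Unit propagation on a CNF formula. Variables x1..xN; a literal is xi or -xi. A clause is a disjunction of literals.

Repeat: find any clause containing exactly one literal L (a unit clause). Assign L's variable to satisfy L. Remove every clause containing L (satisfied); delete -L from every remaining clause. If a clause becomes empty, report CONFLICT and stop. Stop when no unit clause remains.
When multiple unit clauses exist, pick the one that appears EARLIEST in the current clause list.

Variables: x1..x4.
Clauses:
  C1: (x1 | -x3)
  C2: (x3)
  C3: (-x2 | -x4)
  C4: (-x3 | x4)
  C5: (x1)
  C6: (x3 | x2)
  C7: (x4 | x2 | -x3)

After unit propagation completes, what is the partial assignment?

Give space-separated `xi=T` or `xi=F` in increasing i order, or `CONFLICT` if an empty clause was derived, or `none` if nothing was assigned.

Answer: x1=T x2=F x3=T x4=T

Derivation:
unit clause [3] forces x3=T; simplify:
  drop -3 from [1, -3] -> [1]
  drop -3 from [-3, 4] -> [4]
  drop -3 from [4, 2, -3] -> [4, 2]
  satisfied 2 clause(s); 5 remain; assigned so far: [3]
unit clause [1] forces x1=T; simplify:
  satisfied 2 clause(s); 3 remain; assigned so far: [1, 3]
unit clause [4] forces x4=T; simplify:
  drop -4 from [-2, -4] -> [-2]
  satisfied 2 clause(s); 1 remain; assigned so far: [1, 3, 4]
unit clause [-2] forces x2=F; simplify:
  satisfied 1 clause(s); 0 remain; assigned so far: [1, 2, 3, 4]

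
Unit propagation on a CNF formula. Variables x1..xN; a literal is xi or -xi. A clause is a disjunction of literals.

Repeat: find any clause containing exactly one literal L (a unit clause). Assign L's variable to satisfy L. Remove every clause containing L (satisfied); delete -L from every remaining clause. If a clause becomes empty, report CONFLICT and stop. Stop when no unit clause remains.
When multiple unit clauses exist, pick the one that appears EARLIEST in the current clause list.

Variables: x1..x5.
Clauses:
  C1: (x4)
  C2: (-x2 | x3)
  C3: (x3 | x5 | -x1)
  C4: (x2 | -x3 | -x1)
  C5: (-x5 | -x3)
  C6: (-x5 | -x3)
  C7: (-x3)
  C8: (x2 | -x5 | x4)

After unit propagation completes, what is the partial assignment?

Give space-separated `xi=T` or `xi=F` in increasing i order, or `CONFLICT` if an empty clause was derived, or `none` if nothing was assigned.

Answer: x2=F x3=F x4=T

Derivation:
unit clause [4] forces x4=T; simplify:
  satisfied 2 clause(s); 6 remain; assigned so far: [4]
unit clause [-3] forces x3=F; simplify:
  drop 3 from [-2, 3] -> [-2]
  drop 3 from [3, 5, -1] -> [5, -1]
  satisfied 4 clause(s); 2 remain; assigned so far: [3, 4]
unit clause [-2] forces x2=F; simplify:
  satisfied 1 clause(s); 1 remain; assigned so far: [2, 3, 4]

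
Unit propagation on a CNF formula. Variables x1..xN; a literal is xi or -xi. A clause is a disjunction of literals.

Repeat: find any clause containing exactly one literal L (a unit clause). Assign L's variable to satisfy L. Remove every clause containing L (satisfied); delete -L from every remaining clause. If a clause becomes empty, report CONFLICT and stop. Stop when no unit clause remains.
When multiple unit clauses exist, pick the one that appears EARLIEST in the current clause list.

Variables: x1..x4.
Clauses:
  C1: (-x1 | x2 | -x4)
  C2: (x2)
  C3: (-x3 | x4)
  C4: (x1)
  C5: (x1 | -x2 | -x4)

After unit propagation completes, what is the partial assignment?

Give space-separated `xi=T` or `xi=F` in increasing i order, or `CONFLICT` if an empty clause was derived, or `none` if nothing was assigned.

unit clause [2] forces x2=T; simplify:
  drop -2 from [1, -2, -4] -> [1, -4]
  satisfied 2 clause(s); 3 remain; assigned so far: [2]
unit clause [1] forces x1=T; simplify:
  satisfied 2 clause(s); 1 remain; assigned so far: [1, 2]

Answer: x1=T x2=T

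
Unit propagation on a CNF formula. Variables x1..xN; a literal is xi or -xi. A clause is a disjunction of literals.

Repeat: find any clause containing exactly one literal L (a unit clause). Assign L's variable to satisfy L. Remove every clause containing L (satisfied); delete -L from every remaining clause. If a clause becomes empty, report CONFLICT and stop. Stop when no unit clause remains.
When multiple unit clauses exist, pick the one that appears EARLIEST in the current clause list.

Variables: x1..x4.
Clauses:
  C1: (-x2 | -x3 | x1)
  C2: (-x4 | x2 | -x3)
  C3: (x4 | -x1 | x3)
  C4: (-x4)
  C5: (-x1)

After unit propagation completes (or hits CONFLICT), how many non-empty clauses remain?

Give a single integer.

Answer: 1

Derivation:
unit clause [-4] forces x4=F; simplify:
  drop 4 from [4, -1, 3] -> [-1, 3]
  satisfied 2 clause(s); 3 remain; assigned so far: [4]
unit clause [-1] forces x1=F; simplify:
  drop 1 from [-2, -3, 1] -> [-2, -3]
  satisfied 2 clause(s); 1 remain; assigned so far: [1, 4]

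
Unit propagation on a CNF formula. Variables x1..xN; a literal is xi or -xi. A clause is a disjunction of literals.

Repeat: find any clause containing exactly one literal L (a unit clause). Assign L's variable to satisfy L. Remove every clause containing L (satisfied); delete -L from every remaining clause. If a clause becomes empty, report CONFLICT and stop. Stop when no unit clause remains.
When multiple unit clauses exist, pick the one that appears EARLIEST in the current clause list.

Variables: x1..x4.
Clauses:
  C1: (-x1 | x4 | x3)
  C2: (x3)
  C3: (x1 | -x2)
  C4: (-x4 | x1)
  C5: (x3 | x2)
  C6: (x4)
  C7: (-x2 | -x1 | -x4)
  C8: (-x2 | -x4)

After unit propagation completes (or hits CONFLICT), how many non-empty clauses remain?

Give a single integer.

unit clause [3] forces x3=T; simplify:
  satisfied 3 clause(s); 5 remain; assigned so far: [3]
unit clause [4] forces x4=T; simplify:
  drop -4 from [-4, 1] -> [1]
  drop -4 from [-2, -1, -4] -> [-2, -1]
  drop -4 from [-2, -4] -> [-2]
  satisfied 1 clause(s); 4 remain; assigned so far: [3, 4]
unit clause [1] forces x1=T; simplify:
  drop -1 from [-2, -1] -> [-2]
  satisfied 2 clause(s); 2 remain; assigned so far: [1, 3, 4]
unit clause [-2] forces x2=F; simplify:
  satisfied 2 clause(s); 0 remain; assigned so far: [1, 2, 3, 4]

Answer: 0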